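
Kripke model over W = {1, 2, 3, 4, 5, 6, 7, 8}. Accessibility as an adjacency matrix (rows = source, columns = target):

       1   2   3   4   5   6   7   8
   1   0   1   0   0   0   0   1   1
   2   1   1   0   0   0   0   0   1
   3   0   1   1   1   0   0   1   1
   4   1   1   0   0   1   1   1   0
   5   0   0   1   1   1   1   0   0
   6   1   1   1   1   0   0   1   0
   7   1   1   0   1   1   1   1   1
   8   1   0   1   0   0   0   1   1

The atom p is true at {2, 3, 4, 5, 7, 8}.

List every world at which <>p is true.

1: successors {2, 7, 8}; p there: 2:T, 7:T, 8:T. ✓
2: successors {1, 2, 8}; p there: 1:F, 2:T, 8:T. ✓
3: successors {2, 3, 4, 7, 8}; p there: 2:T, 3:T, 4:T, 7:T, 8:T. ✓
4: successors {1, 2, 5, 6, 7}; p there: 1:F, 2:T, 5:T, 6:F, 7:T. ✓
5: successors {3, 4, 5, 6}; p there: 3:T, 4:T, 5:T, 6:F. ✓
6: successors {1, 2, 3, 4, 7}; p there: 1:F, 2:T, 3:T, 4:T, 7:T. ✓
7: successors {1, 2, 4, 5, 6, 7, 8}; p there: 1:F, 2:T, 4:T, 5:T, 6:F, 7:T, 8:T. ✓
8: successors {1, 3, 7, 8}; p there: 1:F, 3:T, 7:T, 8:T. ✓

{1, 2, 3, 4, 5, 6, 7, 8}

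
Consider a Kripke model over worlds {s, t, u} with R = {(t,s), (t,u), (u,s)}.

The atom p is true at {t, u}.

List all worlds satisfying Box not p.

{s, u}

s: no successors, so Box not p holds vacuously. ✓
t: successors {s, u}; not p there: s:T, u:F. ✗
u: successors {s}; not p there: s:T. ✓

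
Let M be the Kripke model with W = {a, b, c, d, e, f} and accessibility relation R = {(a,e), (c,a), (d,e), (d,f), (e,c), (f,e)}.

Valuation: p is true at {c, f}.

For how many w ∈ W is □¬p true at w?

4

a: successors {e}; ¬p there: e:T. ✓
b: no successors, so □¬p holds vacuously. ✓
c: successors {a}; ¬p there: a:T. ✓
d: successors {e, f}; ¬p there: e:T, f:F. ✗
e: successors {c}; ¬p there: c:F. ✗
f: successors {e}; ¬p there: e:T. ✓
Satisfying worlds: {a, b, c, f}.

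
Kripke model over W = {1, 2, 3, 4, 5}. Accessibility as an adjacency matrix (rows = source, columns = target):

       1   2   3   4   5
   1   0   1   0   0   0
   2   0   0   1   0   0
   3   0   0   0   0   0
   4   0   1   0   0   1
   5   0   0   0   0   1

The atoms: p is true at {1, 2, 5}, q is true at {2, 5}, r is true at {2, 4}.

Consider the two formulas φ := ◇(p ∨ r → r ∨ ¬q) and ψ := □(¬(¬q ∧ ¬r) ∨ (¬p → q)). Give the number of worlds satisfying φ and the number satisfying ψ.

For ◇(p ∨ r → r ∨ ¬q):
1: successors {2}; p ∨ r → r ∨ ¬q there: 2:T. ✓
2: successors {3}; p ∨ r → r ∨ ¬q there: 3:T. ✓
3: no successors, so ◇(p ∨ r → r ∨ ¬q) fails. ✗
4: successors {2, 5}; p ∨ r → r ∨ ¬q there: 2:T, 5:F. ✓
5: successors {5}; p ∨ r → r ∨ ¬q there: 5:F. ✗
— 3 worlds.
For □(¬(¬q ∧ ¬r) ∨ (¬p → q)):
1: successors {2}; ¬(¬q ∧ ¬r) ∨ (¬p → q) there: 2:T. ✓
2: successors {3}; ¬(¬q ∧ ¬r) ∨ (¬p → q) there: 3:F. ✗
3: no successors, so □(¬(¬q ∧ ¬r) ∨ (¬p → q)) holds vacuously. ✓
4: successors {2, 5}; ¬(¬q ∧ ¬r) ∨ (¬p → q) there: 2:T, 5:T. ✓
5: successors {5}; ¬(¬q ∧ ¬r) ∨ (¬p → q) there: 5:T. ✓
— 4 worlds.

3 and 4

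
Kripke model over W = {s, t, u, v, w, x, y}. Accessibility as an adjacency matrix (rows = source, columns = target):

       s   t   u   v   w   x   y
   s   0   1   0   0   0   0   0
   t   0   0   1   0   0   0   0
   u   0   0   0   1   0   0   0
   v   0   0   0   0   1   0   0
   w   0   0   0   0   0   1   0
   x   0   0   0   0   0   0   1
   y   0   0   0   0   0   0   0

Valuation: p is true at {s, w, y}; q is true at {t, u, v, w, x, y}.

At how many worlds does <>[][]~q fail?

5

s: successors {t}; [][]~q there: t:F. ✗
t: successors {u}; [][]~q there: u:F. ✗
u: successors {v}; [][]~q there: v:F. ✗
v: successors {w}; [][]~q there: w:F. ✗
w: successors {x}; [][]~q there: x:T. ✓
x: successors {y}; [][]~q there: y:T. ✓
y: no successors, so <>[][]~q fails. ✗
Satisfying worlds: {w, x}.
So <>[][]~q fails at the other 5 worlds.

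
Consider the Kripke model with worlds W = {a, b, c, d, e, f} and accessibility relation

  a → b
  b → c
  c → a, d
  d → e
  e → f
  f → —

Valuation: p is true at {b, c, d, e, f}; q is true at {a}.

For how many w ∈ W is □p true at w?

5

a: successors {b}; p there: b:T. ✓
b: successors {c}; p there: c:T. ✓
c: successors {a, d}; p there: a:F, d:T. ✗
d: successors {e}; p there: e:T. ✓
e: successors {f}; p there: f:T. ✓
f: no successors, so □p holds vacuously. ✓
Satisfying worlds: {a, b, d, e, f}.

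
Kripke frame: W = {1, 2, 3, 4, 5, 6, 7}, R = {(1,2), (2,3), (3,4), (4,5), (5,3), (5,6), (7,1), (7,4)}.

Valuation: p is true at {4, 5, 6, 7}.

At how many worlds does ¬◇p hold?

3

1: ◇p is F. ✓
2: ◇p is F. ✓
3: ◇p is T. ✗
4: ◇p is T. ✗
5: ◇p is T. ✗
6: ◇p is F. ✓
7: ◇p is T. ✗
Satisfying worlds: {1, 2, 6}.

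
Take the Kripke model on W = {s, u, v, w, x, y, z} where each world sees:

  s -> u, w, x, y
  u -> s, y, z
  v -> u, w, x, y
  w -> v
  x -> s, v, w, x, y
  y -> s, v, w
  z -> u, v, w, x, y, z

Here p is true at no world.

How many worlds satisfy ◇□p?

0

s: successors {u, w, x, y}; □p there: u:F, w:F, x:F, y:F. ✗
u: successors {s, y, z}; □p there: s:F, y:F, z:F. ✗
v: successors {u, w, x, y}; □p there: u:F, w:F, x:F, y:F. ✗
w: successors {v}; □p there: v:F. ✗
x: successors {s, v, w, x, y}; □p there: s:F, v:F, w:F, x:F, y:F. ✗
y: successors {s, v, w}; □p there: s:F, v:F, w:F. ✗
z: successors {u, v, w, x, y, z}; □p there: u:F, v:F, w:F, x:F, y:F, z:F. ✗
Satisfying worlds: ∅.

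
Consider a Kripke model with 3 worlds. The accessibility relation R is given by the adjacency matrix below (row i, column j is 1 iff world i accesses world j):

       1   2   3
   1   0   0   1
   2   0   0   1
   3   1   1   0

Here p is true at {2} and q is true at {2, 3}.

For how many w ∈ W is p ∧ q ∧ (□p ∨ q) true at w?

1: p ∧ q is F, □p ∨ q is F. ✗
2: p ∧ q is T, □p ∨ q is T. ✓
3: p ∧ q is F, □p ∨ q is T. ✗
Satisfying worlds: {2}.

1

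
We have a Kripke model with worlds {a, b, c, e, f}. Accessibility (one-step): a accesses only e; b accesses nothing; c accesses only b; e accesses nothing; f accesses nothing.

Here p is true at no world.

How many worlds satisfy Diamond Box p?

2

a: successors {e}; Box p there: e:T. ✓
b: no successors, so Diamond Box p fails. ✗
c: successors {b}; Box p there: b:T. ✓
e: no successors, so Diamond Box p fails. ✗
f: no successors, so Diamond Box p fails. ✗
Satisfying worlds: {a, c}.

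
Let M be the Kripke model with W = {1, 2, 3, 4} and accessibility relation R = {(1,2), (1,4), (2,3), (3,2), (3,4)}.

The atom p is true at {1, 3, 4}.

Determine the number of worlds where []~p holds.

1: successors {2, 4}; ~p there: 2:T, 4:F. ✗
2: successors {3}; ~p there: 3:F. ✗
3: successors {2, 4}; ~p there: 2:T, 4:F. ✗
4: no successors, so []~p holds vacuously. ✓
Satisfying worlds: {4}.

1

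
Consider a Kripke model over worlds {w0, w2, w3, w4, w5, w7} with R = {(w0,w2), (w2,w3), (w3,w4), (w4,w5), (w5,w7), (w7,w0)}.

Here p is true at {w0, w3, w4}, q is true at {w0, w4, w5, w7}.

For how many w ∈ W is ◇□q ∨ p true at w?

5

w0: ◇□q is F, p is T. ✓
w2: ◇□q is T, p is F. ✓
w3: ◇□q is T, p is T. ✓
w4: ◇□q is T, p is T. ✓
w5: ◇□q is T, p is F. ✓
w7: ◇□q is F, p is F. ✗
Satisfying worlds: {w0, w2, w3, w4, w5}.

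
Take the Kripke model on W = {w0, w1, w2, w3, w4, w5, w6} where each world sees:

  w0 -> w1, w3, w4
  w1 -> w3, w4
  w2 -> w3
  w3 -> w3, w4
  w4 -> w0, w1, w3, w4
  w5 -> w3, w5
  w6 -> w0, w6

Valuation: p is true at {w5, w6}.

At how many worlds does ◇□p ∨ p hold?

w0: ◇□p is F, p is F. ✗
w1: ◇□p is F, p is F. ✗
w2: ◇□p is F, p is F. ✗
w3: ◇□p is F, p is F. ✗
w4: ◇□p is F, p is F. ✗
w5: ◇□p is F, p is T. ✓
w6: ◇□p is F, p is T. ✓
Satisfying worlds: {w5, w6}.

2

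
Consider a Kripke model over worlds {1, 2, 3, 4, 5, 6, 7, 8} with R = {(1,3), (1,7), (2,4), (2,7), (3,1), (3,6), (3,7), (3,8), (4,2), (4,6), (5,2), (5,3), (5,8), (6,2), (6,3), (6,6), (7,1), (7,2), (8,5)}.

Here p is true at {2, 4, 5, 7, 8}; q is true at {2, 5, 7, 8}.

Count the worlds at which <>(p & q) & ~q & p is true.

1: <>(p & q) is T, ~q & p is F. ✗
2: <>(p & q) is T, ~q & p is F. ✗
3: <>(p & q) is T, ~q & p is F. ✗
4: <>(p & q) is T, ~q & p is T. ✓
5: <>(p & q) is T, ~q & p is F. ✗
6: <>(p & q) is T, ~q & p is F. ✗
7: <>(p & q) is T, ~q & p is F. ✗
8: <>(p & q) is T, ~q & p is F. ✗
Satisfying worlds: {4}.

1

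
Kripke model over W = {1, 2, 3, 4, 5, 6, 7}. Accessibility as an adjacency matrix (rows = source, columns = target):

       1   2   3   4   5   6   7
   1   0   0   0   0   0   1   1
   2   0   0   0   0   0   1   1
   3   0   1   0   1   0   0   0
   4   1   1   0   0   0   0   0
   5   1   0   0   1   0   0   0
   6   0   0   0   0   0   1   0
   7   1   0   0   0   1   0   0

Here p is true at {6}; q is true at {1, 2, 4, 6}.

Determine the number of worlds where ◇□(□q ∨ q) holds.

1: successors {6, 7}; □(□q ∨ q) there: 6:T, 7:T. ✓
2: successors {6, 7}; □(□q ∨ q) there: 6:T, 7:T. ✓
3: successors {2, 4}; □(□q ∨ q) there: 2:F, 4:T. ✓
4: successors {1, 2}; □(□q ∨ q) there: 1:F, 2:F. ✗
5: successors {1, 4}; □(□q ∨ q) there: 1:F, 4:T. ✓
6: successors {6}; □(□q ∨ q) there: 6:T. ✓
7: successors {1, 5}; □(□q ∨ q) there: 1:F, 5:T. ✓
Satisfying worlds: {1, 2, 3, 5, 6, 7}.

6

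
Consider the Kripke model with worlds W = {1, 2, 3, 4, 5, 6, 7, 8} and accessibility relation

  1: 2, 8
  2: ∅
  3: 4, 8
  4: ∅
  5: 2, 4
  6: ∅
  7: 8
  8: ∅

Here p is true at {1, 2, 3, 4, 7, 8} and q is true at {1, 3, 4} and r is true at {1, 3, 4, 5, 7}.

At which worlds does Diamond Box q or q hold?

{1, 3, 4, 5, 7}

1: Diamond Box q is T, q is T. ✓
2: Diamond Box q is F, q is F. ✗
3: Diamond Box q is T, q is T. ✓
4: Diamond Box q is F, q is T. ✓
5: Diamond Box q is T, q is F. ✓
6: Diamond Box q is F, q is F. ✗
7: Diamond Box q is T, q is F. ✓
8: Diamond Box q is F, q is F. ✗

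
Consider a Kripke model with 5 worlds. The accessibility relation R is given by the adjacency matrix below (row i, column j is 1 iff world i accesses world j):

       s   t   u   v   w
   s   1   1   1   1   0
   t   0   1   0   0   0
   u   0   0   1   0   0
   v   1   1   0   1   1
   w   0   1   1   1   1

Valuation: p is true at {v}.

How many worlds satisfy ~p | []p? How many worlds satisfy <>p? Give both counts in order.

4 and 3

For ~p | []p:
s: ~p is T, []p is F. ✓
t: ~p is T, []p is F. ✓
u: ~p is T, []p is F. ✓
v: ~p is F, []p is F. ✗
w: ~p is T, []p is F. ✓
— 4 worlds.
For <>p:
s: successors {s, t, u, v}; p there: s:F, t:F, u:F, v:T. ✓
t: successors {t}; p there: t:F. ✗
u: successors {u}; p there: u:F. ✗
v: successors {s, t, v, w}; p there: s:F, t:F, v:T, w:F. ✓
w: successors {t, u, v, w}; p there: t:F, u:F, v:T, w:F. ✓
— 3 worlds.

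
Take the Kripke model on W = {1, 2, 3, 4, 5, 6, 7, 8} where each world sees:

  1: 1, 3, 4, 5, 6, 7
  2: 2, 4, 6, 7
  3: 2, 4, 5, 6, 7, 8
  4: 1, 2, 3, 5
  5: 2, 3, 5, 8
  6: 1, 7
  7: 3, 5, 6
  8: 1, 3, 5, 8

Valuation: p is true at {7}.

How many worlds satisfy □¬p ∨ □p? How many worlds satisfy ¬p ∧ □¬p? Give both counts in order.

4 and 3

For □¬p ∨ □p:
1: □¬p is F, □p is F. ✗
2: □¬p is F, □p is F. ✗
3: □¬p is F, □p is F. ✗
4: □¬p is T, □p is F. ✓
5: □¬p is T, □p is F. ✓
6: □¬p is F, □p is F. ✗
7: □¬p is T, □p is F. ✓
8: □¬p is T, □p is F. ✓
— 4 worlds.
For ¬p ∧ □¬p:
1: ¬p is T, □¬p is F. ✗
2: ¬p is T, □¬p is F. ✗
3: ¬p is T, □¬p is F. ✗
4: ¬p is T, □¬p is T. ✓
5: ¬p is T, □¬p is T. ✓
6: ¬p is T, □¬p is F. ✗
7: ¬p is F, □¬p is T. ✗
8: ¬p is T, □¬p is T. ✓
— 3 worlds.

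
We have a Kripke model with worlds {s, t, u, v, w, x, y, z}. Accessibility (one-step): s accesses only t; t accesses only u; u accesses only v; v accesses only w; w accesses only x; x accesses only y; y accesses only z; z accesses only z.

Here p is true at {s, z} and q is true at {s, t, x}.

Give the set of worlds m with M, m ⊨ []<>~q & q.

{s, t, x}

s: []<>~q is T, q is T. ✓
t: []<>~q is T, q is T. ✓
u: []<>~q is T, q is F. ✗
v: []<>~q is F, q is F. ✗
w: []<>~q is T, q is F. ✗
x: []<>~q is T, q is T. ✓
y: []<>~q is T, q is F. ✗
z: []<>~q is T, q is F. ✗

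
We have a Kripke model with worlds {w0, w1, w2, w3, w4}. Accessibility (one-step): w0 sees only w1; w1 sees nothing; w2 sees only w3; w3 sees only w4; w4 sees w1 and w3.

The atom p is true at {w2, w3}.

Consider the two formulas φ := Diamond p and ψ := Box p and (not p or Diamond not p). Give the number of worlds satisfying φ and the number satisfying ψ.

For Diamond p:
w0: successors {w1}; p there: w1:F. ✗
w1: no successors, so Diamond p fails. ✗
w2: successors {w3}; p there: w3:T. ✓
w3: successors {w4}; p there: w4:F. ✗
w4: successors {w1, w3}; p there: w1:F, w3:T. ✓
— 2 worlds.
For Box p and (not p or Diamond not p):
w0: Box p is F, not p or Diamond not p is T. ✗
w1: Box p is T, not p or Diamond not p is T. ✓
w2: Box p is T, not p or Diamond not p is F. ✗
w3: Box p is F, not p or Diamond not p is T. ✗
w4: Box p is F, not p or Diamond not p is T. ✗
— 1 world.

2 and 1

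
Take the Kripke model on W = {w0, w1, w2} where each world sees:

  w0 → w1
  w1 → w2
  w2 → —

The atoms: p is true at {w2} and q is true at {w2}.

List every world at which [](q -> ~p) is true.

w0: successors {w1}; q -> ~p there: w1:T. ✓
w1: successors {w2}; q -> ~p there: w2:F. ✗
w2: no successors, so [](q -> ~p) holds vacuously. ✓

{w0, w2}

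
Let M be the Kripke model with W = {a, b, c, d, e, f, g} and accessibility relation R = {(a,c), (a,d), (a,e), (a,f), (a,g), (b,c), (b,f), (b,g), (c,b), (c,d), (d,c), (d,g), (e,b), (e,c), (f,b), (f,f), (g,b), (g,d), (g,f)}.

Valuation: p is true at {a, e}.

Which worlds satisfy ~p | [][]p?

a: ~p is F, [][]p is F. ✗
b: ~p is T, [][]p is F. ✓
c: ~p is T, [][]p is F. ✓
d: ~p is T, [][]p is F. ✓
e: ~p is F, [][]p is F. ✗
f: ~p is T, [][]p is F. ✓
g: ~p is T, [][]p is F. ✓

{b, c, d, f, g}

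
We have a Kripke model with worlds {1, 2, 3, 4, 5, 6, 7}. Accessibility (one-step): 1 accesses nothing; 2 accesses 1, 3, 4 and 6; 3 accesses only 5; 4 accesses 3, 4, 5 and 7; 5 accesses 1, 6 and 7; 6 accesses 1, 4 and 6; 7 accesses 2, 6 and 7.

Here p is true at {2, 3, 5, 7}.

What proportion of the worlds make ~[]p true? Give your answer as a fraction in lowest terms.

5/7

1: []p is T. ✗
2: []p is F. ✓
3: []p is T. ✗
4: []p is F. ✓
5: []p is F. ✓
6: []p is F. ✓
7: []p is F. ✓
That's 5 of 7 worlds, so 5/7.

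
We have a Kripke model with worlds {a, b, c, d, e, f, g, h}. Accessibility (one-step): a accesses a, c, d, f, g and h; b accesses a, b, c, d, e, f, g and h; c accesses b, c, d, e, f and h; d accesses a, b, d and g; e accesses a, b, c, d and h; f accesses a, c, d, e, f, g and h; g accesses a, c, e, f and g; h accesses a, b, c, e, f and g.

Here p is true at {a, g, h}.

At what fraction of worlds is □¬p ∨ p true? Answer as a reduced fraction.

a: □¬p is F, p is T. ✓
b: □¬p is F, p is F. ✗
c: □¬p is F, p is F. ✗
d: □¬p is F, p is F. ✗
e: □¬p is F, p is F. ✗
f: □¬p is F, p is F. ✗
g: □¬p is F, p is T. ✓
h: □¬p is F, p is T. ✓
That's 3 of 8 worlds, so 3/8.

3/8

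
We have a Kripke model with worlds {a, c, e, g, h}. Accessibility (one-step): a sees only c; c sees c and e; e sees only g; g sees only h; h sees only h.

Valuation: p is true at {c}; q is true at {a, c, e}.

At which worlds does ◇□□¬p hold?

{c, e, g, h}

a: successors {c}; □□¬p there: c:F. ✗
c: successors {c, e}; □□¬p there: c:F, e:T. ✓
e: successors {g}; □□¬p there: g:T. ✓
g: successors {h}; □□¬p there: h:T. ✓
h: successors {h}; □□¬p there: h:T. ✓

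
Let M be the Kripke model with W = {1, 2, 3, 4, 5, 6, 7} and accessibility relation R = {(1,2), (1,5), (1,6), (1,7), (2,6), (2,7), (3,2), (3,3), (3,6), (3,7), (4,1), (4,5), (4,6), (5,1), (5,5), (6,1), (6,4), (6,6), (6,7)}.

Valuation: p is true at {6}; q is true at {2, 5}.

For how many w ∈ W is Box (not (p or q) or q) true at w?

1: successors {2, 5, 6, 7}; not (p or q) or q there: 2:T, 5:T, 6:F, 7:T. ✗
2: successors {6, 7}; not (p or q) or q there: 6:F, 7:T. ✗
3: successors {2, 3, 6, 7}; not (p or q) or q there: 2:T, 3:T, 6:F, 7:T. ✗
4: successors {1, 5, 6}; not (p or q) or q there: 1:T, 5:T, 6:F. ✗
5: successors {1, 5}; not (p or q) or q there: 1:T, 5:T. ✓
6: successors {1, 4, 6, 7}; not (p or q) or q there: 1:T, 4:T, 6:F, 7:T. ✗
7: no successors, so Box (not (p or q) or q) holds vacuously. ✓
Satisfying worlds: {5, 7}.

2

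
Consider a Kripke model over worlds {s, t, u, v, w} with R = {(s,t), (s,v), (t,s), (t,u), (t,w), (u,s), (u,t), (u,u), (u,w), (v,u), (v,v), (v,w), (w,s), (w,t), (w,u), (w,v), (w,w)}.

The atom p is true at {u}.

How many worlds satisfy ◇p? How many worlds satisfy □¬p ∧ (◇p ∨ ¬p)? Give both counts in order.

For ◇p:
s: successors {t, v}; p there: t:F, v:F. ✗
t: successors {s, u, w}; p there: s:F, u:T, w:F. ✓
u: successors {s, t, u, w}; p there: s:F, t:F, u:T, w:F. ✓
v: successors {u, v, w}; p there: u:T, v:F, w:F. ✓
w: successors {s, t, u, v, w}; p there: s:F, t:F, u:T, v:F, w:F. ✓
— 4 worlds.
For □¬p ∧ (◇p ∨ ¬p):
s: □¬p is T, ◇p ∨ ¬p is T. ✓
t: □¬p is F, ◇p ∨ ¬p is T. ✗
u: □¬p is F, ◇p ∨ ¬p is T. ✗
v: □¬p is F, ◇p ∨ ¬p is T. ✗
w: □¬p is F, ◇p ∨ ¬p is T. ✗
— 1 world.

4 and 1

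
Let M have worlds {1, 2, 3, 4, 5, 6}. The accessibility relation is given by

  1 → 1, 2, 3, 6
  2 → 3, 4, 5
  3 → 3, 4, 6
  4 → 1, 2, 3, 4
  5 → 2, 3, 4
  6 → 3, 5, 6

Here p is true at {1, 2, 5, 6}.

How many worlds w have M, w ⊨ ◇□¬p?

0

1: successors {1, 2, 3, 6}; □¬p there: 1:F, 2:F, 3:F, 6:F. ✗
2: successors {3, 4, 5}; □¬p there: 3:F, 4:F, 5:F. ✗
3: successors {3, 4, 6}; □¬p there: 3:F, 4:F, 6:F. ✗
4: successors {1, 2, 3, 4}; □¬p there: 1:F, 2:F, 3:F, 4:F. ✗
5: successors {2, 3, 4}; □¬p there: 2:F, 3:F, 4:F. ✗
6: successors {3, 5, 6}; □¬p there: 3:F, 5:F, 6:F. ✗
Satisfying worlds: ∅.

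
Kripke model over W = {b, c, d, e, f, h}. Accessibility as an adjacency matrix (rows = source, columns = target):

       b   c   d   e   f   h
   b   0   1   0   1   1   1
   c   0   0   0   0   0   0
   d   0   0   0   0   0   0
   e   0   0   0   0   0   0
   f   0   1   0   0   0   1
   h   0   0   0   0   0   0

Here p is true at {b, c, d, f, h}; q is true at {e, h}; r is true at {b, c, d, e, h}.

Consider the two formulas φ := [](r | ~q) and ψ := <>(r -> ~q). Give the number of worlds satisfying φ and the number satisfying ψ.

6 and 2

For [](r | ~q):
b: successors {c, e, f, h}; r | ~q there: c:T, e:T, f:T, h:T. ✓
c: no successors, so [](r | ~q) holds vacuously. ✓
d: no successors, so [](r | ~q) holds vacuously. ✓
e: no successors, so [](r | ~q) holds vacuously. ✓
f: successors {c, h}; r | ~q there: c:T, h:T. ✓
h: no successors, so [](r | ~q) holds vacuously. ✓
— 6 worlds.
For <>(r -> ~q):
b: successors {c, e, f, h}; r -> ~q there: c:T, e:F, f:T, h:F. ✓
c: no successors, so <>(r -> ~q) fails. ✗
d: no successors, so <>(r -> ~q) fails. ✗
e: no successors, so <>(r -> ~q) fails. ✗
f: successors {c, h}; r -> ~q there: c:T, h:F. ✓
h: no successors, so <>(r -> ~q) fails. ✗
— 2 worlds.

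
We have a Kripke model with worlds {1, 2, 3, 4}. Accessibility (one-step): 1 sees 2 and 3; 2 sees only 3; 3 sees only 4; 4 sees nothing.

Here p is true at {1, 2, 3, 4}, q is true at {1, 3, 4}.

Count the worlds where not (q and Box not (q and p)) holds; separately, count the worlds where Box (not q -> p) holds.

3 and 4

For not (q and Box not (q and p)):
1: q and Box not (q and p) is F. ✓
2: q and Box not (q and p) is F. ✓
3: q and Box not (q and p) is F. ✓
4: q and Box not (q and p) is T. ✗
— 3 worlds.
For Box (not q -> p):
1: successors {2, 3}; not q -> p there: 2:T, 3:T. ✓
2: successors {3}; not q -> p there: 3:T. ✓
3: successors {4}; not q -> p there: 4:T. ✓
4: no successors, so Box (not q -> p) holds vacuously. ✓
— 4 worlds.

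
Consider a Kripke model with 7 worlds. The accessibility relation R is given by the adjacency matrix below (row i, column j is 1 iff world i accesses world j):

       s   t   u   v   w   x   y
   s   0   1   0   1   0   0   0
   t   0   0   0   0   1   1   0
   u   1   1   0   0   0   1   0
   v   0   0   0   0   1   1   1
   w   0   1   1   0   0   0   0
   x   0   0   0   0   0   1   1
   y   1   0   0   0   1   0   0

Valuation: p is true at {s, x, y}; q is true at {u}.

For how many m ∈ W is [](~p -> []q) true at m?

s: successors {t, v}; ~p -> []q there: t:F, v:F. ✗
t: successors {w, x}; ~p -> []q there: w:F, x:T. ✗
u: successors {s, t, x}; ~p -> []q there: s:T, t:F, x:T. ✗
v: successors {w, x, y}; ~p -> []q there: w:F, x:T, y:T. ✗
w: successors {t, u}; ~p -> []q there: t:F, u:F. ✗
x: successors {x, y}; ~p -> []q there: x:T, y:T. ✓
y: successors {s, w}; ~p -> []q there: s:T, w:F. ✗
Satisfying worlds: {x}.

1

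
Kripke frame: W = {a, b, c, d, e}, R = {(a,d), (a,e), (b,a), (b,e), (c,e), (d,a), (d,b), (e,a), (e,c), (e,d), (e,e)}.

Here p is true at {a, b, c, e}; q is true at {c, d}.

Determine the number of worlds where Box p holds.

a: successors {d, e}; p there: d:F, e:T. ✗
b: successors {a, e}; p there: a:T, e:T. ✓
c: successors {e}; p there: e:T. ✓
d: successors {a, b}; p there: a:T, b:T. ✓
e: successors {a, c, d, e}; p there: a:T, c:T, d:F, e:T. ✗
Satisfying worlds: {b, c, d}.

3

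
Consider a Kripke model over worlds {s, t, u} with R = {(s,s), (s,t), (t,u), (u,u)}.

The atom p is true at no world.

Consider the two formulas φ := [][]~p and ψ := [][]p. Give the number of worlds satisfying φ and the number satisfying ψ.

3 and 0

For [][]~p:
s: successors {s, t}; []~p there: s:T, t:T. ✓
t: successors {u}; []~p there: u:T. ✓
u: successors {u}; []~p there: u:T. ✓
— 3 worlds.
For [][]p:
s: successors {s, t}; []p there: s:F, t:F. ✗
t: successors {u}; []p there: u:F. ✗
u: successors {u}; []p there: u:F. ✗
— 0 worlds.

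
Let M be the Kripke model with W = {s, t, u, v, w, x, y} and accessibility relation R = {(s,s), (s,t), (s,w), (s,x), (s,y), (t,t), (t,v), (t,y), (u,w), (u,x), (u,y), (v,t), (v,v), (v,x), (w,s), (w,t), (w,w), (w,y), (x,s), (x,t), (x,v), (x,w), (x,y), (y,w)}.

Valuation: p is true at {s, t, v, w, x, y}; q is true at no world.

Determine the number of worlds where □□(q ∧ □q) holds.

0

s: successors {s, t, w, x, y}; □(q ∧ □q) there: s:F, t:F, w:F, x:F, y:F. ✗
t: successors {t, v, y}; □(q ∧ □q) there: t:F, v:F, y:F. ✗
u: successors {w, x, y}; □(q ∧ □q) there: w:F, x:F, y:F. ✗
v: successors {t, v, x}; □(q ∧ □q) there: t:F, v:F, x:F. ✗
w: successors {s, t, w, y}; □(q ∧ □q) there: s:F, t:F, w:F, y:F. ✗
x: successors {s, t, v, w, y}; □(q ∧ □q) there: s:F, t:F, v:F, w:F, y:F. ✗
y: successors {w}; □(q ∧ □q) there: w:F. ✗
Satisfying worlds: ∅.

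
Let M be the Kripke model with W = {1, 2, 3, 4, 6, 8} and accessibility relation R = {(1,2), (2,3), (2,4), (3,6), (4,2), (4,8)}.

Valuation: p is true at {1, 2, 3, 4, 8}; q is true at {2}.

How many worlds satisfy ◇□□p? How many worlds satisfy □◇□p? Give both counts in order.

For ◇□□p:
1: successors {2}; □□p there: 2:F. ✗
2: successors {3, 4}; □□p there: 3:T, 4:T. ✓
3: successors {6}; □□p there: 6:T. ✓
4: successors {2, 8}; □□p there: 2:F, 8:T. ✓
6: no successors, so ◇□□p fails. ✗
8: no successors, so ◇□□p fails. ✗
— 3 worlds.
For □◇□p:
1: successors {2}; ◇□p there: 2:T. ✓
2: successors {3, 4}; ◇□p there: 3:T, 4:T. ✓
3: successors {6}; ◇□p there: 6:F. ✗
4: successors {2, 8}; ◇□p there: 2:T, 8:F. ✗
6: no successors, so □◇□p holds vacuously. ✓
8: no successors, so □◇□p holds vacuously. ✓
— 4 worlds.

3 and 4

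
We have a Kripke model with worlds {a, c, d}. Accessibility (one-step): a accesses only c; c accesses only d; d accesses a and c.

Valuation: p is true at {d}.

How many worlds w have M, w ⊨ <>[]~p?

2

a: successors {c}; []~p there: c:F. ✗
c: successors {d}; []~p there: d:T. ✓
d: successors {a, c}; []~p there: a:T, c:F. ✓
Satisfying worlds: {c, d}.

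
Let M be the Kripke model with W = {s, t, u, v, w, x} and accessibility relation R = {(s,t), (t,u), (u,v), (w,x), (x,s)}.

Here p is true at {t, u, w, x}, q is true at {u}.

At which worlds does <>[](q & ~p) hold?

s: successors {t}; [](q & ~p) there: t:F. ✗
t: successors {u}; [](q & ~p) there: u:F. ✗
u: successors {v}; [](q & ~p) there: v:T. ✓
v: no successors, so <>[](q & ~p) fails. ✗
w: successors {x}; [](q & ~p) there: x:F. ✗
x: successors {s}; [](q & ~p) there: s:F. ✗

{u}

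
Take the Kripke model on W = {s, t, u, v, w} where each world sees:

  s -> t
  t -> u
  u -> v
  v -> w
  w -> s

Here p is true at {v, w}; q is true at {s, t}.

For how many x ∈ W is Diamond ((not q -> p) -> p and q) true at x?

s: successors {t}; (not q -> p) -> p and q there: t:F. ✗
t: successors {u}; (not q -> p) -> p and q there: u:T. ✓
u: successors {v}; (not q -> p) -> p and q there: v:F. ✗
v: successors {w}; (not q -> p) -> p and q there: w:F. ✗
w: successors {s}; (not q -> p) -> p and q there: s:F. ✗
Satisfying worlds: {t}.

1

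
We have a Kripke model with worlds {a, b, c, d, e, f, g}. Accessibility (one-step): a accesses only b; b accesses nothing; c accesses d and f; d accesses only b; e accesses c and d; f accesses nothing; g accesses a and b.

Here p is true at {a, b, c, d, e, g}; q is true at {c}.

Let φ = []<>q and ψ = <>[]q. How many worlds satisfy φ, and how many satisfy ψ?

For []<>q:
a: successors {b}; <>q there: b:F. ✗
b: no successors, so []<>q holds vacuously. ✓
c: successors {d, f}; <>q there: d:F, f:F. ✗
d: successors {b}; <>q there: b:F. ✗
e: successors {c, d}; <>q there: c:F, d:F. ✗
f: no successors, so []<>q holds vacuously. ✓
g: successors {a, b}; <>q there: a:F, b:F. ✗
— 2 worlds.
For <>[]q:
a: successors {b}; []q there: b:T. ✓
b: no successors, so <>[]q fails. ✗
c: successors {d, f}; []q there: d:F, f:T. ✓
d: successors {b}; []q there: b:T. ✓
e: successors {c, d}; []q there: c:F, d:F. ✗
f: no successors, so <>[]q fails. ✗
g: successors {a, b}; []q there: a:F, b:T. ✓
— 4 worlds.

2 and 4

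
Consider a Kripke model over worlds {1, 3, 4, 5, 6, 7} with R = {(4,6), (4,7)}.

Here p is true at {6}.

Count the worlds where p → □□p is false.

0

1: p is F, □□p is T. ✓
3: p is F, □□p is T. ✓
4: p is F, □□p is T. ✓
5: p is F, □□p is T. ✓
6: p is T, □□p is T. ✓
7: p is F, □□p is T. ✓
Satisfying worlds: {1, 3, 4, 5, 6, 7}.
So p → □□p fails at the other 0 worlds.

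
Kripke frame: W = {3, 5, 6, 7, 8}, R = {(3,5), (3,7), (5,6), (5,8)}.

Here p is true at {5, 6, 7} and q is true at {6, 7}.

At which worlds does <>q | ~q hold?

3: <>q is T, ~q is T. ✓
5: <>q is T, ~q is T. ✓
6: <>q is F, ~q is F. ✗
7: <>q is F, ~q is F. ✗
8: <>q is F, ~q is T. ✓

{3, 5, 8}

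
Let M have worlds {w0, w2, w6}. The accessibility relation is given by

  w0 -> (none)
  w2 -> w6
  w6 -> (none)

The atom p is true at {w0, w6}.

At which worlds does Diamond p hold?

{w2}

w0: no successors, so Diamond p fails. ✗
w2: successors {w6}; p there: w6:T. ✓
w6: no successors, so Diamond p fails. ✗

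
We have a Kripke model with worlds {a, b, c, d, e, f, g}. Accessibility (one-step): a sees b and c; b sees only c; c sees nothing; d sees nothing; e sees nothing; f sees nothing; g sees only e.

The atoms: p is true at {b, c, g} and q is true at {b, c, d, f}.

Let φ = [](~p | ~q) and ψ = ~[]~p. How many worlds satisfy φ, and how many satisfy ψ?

5 and 2

For [](~p | ~q):
a: successors {b, c}; ~p | ~q there: b:F, c:F. ✗
b: successors {c}; ~p | ~q there: c:F. ✗
c: no successors, so [](~p | ~q) holds vacuously. ✓
d: no successors, so [](~p | ~q) holds vacuously. ✓
e: no successors, so [](~p | ~q) holds vacuously. ✓
f: no successors, so [](~p | ~q) holds vacuously. ✓
g: successors {e}; ~p | ~q there: e:T. ✓
— 5 worlds.
For ~[]~p:
a: []~p is F. ✓
b: []~p is F. ✓
c: []~p is T. ✗
d: []~p is T. ✗
e: []~p is T. ✗
f: []~p is T. ✗
g: []~p is T. ✗
— 2 worlds.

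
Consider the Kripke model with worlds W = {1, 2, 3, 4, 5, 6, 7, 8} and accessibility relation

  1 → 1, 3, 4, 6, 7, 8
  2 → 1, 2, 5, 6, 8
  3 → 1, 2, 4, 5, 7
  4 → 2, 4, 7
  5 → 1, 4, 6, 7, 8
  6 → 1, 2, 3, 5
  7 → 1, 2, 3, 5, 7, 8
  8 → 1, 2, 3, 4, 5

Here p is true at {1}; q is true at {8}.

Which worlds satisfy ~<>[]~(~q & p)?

1: <>[]~(~q & p) is T. ✗
2: <>[]~(~q & p) is F. ✓
3: <>[]~(~q & p) is T. ✗
4: <>[]~(~q & p) is T. ✗
5: <>[]~(~q & p) is T. ✗
6: <>[]~(~q & p) is F. ✓
7: <>[]~(~q & p) is F. ✓
8: <>[]~(~q & p) is T. ✗

{2, 6, 7}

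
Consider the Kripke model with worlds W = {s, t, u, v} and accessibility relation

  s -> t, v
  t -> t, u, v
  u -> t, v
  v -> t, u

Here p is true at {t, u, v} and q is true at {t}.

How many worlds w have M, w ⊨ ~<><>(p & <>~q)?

0

s: <><>(p & <>~q) is T. ✗
t: <><>(p & <>~q) is T. ✗
u: <><>(p & <>~q) is T. ✗
v: <><>(p & <>~q) is T. ✗
Satisfying worlds: ∅.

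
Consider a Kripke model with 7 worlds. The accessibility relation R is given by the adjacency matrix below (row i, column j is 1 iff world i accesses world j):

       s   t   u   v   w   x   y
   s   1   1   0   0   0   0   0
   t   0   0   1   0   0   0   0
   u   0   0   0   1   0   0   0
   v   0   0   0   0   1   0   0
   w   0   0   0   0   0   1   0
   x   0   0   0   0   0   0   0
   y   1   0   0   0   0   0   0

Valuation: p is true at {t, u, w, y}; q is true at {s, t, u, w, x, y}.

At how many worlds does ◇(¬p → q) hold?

5

s: successors {s, t}; ¬p → q there: s:T, t:T. ✓
t: successors {u}; ¬p → q there: u:T. ✓
u: successors {v}; ¬p → q there: v:F. ✗
v: successors {w}; ¬p → q there: w:T. ✓
w: successors {x}; ¬p → q there: x:T. ✓
x: no successors, so ◇(¬p → q) fails. ✗
y: successors {s}; ¬p → q there: s:T. ✓
Satisfying worlds: {s, t, v, w, y}.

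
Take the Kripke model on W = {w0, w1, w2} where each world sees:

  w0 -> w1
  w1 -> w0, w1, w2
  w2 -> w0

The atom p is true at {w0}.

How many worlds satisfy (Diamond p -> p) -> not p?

2

w0: Diamond p -> p is T, not p is F. ✗
w1: Diamond p -> p is F, not p is T. ✓
w2: Diamond p -> p is F, not p is T. ✓
Satisfying worlds: {w1, w2}.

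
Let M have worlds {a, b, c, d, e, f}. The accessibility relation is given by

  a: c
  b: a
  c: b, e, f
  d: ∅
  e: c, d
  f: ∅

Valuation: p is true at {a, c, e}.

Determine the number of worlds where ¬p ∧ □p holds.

a: ¬p is F, □p is T. ✗
b: ¬p is T, □p is T. ✓
c: ¬p is F, □p is F. ✗
d: ¬p is T, □p is T. ✓
e: ¬p is F, □p is F. ✗
f: ¬p is T, □p is T. ✓
Satisfying worlds: {b, d, f}.

3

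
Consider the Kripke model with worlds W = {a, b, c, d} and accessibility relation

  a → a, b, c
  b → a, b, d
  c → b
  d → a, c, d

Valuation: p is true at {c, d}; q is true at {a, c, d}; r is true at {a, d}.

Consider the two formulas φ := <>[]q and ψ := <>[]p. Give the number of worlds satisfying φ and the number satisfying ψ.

For <>[]q:
a: successors {a, b, c}; []q there: a:F, b:F, c:F. ✗
b: successors {a, b, d}; []q there: a:F, b:F, d:T. ✓
c: successors {b}; []q there: b:F. ✗
d: successors {a, c, d}; []q there: a:F, c:F, d:T. ✓
— 2 worlds.
For <>[]p:
a: successors {a, b, c}; []p there: a:F, b:F, c:F. ✗
b: successors {a, b, d}; []p there: a:F, b:F, d:F. ✗
c: successors {b}; []p there: b:F. ✗
d: successors {a, c, d}; []p there: a:F, c:F, d:F. ✗
— 0 worlds.

2 and 0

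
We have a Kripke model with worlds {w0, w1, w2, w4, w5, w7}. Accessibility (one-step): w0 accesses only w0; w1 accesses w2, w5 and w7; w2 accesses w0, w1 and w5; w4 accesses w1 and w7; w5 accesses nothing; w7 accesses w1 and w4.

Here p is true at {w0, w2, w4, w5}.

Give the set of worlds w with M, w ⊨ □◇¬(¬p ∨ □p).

{w4, w5}

w0: successors {w0}; ◇¬(¬p ∨ □p) there: w0:F. ✗
w1: successors {w2, w5, w7}; ◇¬(¬p ∨ □p) there: w2:F, w5:F, w7:T. ✗
w2: successors {w0, w1, w5}; ◇¬(¬p ∨ □p) there: w0:F, w1:T, w5:F. ✗
w4: successors {w1, w7}; ◇¬(¬p ∨ □p) there: w1:T, w7:T. ✓
w5: no successors, so □◇¬(¬p ∨ □p) holds vacuously. ✓
w7: successors {w1, w4}; ◇¬(¬p ∨ □p) there: w1:T, w4:F. ✗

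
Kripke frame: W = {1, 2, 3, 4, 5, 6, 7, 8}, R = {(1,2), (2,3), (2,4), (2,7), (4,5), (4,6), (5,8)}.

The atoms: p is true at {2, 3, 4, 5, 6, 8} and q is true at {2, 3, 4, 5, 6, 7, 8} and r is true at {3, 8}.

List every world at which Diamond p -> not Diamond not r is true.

{3, 5, 6, 7, 8}

1: Diamond p is T, not Diamond not r is F. ✗
2: Diamond p is T, not Diamond not r is F. ✗
3: Diamond p is F, not Diamond not r is T. ✓
4: Diamond p is T, not Diamond not r is F. ✗
5: Diamond p is T, not Diamond not r is T. ✓
6: Diamond p is F, not Diamond not r is T. ✓
7: Diamond p is F, not Diamond not r is T. ✓
8: Diamond p is F, not Diamond not r is T. ✓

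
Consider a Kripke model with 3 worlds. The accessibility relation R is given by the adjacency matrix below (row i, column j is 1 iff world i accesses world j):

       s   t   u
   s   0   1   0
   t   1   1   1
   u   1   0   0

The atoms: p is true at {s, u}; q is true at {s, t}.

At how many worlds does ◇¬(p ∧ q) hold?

s: successors {t}; ¬(p ∧ q) there: t:T. ✓
t: successors {s, t, u}; ¬(p ∧ q) there: s:F, t:T, u:T. ✓
u: successors {s}; ¬(p ∧ q) there: s:F. ✗
Satisfying worlds: {s, t}.

2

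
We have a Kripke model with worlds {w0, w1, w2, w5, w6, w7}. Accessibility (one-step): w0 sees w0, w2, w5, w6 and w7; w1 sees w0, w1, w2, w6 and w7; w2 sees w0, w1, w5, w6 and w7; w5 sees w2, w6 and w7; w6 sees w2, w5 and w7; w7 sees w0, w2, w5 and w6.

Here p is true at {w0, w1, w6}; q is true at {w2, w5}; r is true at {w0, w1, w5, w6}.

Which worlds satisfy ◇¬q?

w0: successors {w0, w2, w5, w6, w7}; ¬q there: w0:T, w2:F, w5:F, w6:T, w7:T. ✓
w1: successors {w0, w1, w2, w6, w7}; ¬q there: w0:T, w1:T, w2:F, w6:T, w7:T. ✓
w2: successors {w0, w1, w5, w6, w7}; ¬q there: w0:T, w1:T, w5:F, w6:T, w7:T. ✓
w5: successors {w2, w6, w7}; ¬q there: w2:F, w6:T, w7:T. ✓
w6: successors {w2, w5, w7}; ¬q there: w2:F, w5:F, w7:T. ✓
w7: successors {w0, w2, w5, w6}; ¬q there: w0:T, w2:F, w5:F, w6:T. ✓

{w0, w1, w2, w5, w6, w7}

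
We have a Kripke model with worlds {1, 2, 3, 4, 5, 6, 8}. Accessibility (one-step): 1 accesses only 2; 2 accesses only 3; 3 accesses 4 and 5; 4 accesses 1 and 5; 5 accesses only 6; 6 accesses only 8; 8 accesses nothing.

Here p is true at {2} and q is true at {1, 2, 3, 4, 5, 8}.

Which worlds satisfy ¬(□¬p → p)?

1: □¬p → p is T. ✗
2: □¬p → p is T. ✗
3: □¬p → p is F. ✓
4: □¬p → p is F. ✓
5: □¬p → p is F. ✓
6: □¬p → p is F. ✓
8: □¬p → p is F. ✓

{3, 4, 5, 6, 8}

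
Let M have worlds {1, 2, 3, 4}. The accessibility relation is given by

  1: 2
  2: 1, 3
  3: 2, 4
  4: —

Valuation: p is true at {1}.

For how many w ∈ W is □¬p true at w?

3

1: successors {2}; ¬p there: 2:T. ✓
2: successors {1, 3}; ¬p there: 1:F, 3:T. ✗
3: successors {2, 4}; ¬p there: 2:T, 4:T. ✓
4: no successors, so □¬p holds vacuously. ✓
Satisfying worlds: {1, 3, 4}.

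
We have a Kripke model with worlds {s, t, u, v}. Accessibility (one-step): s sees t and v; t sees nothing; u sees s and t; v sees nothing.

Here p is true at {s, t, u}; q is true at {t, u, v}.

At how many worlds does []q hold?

s: successors {t, v}; q there: t:T, v:T. ✓
t: no successors, so []q holds vacuously. ✓
u: successors {s, t}; q there: s:F, t:T. ✗
v: no successors, so []q holds vacuously. ✓
Satisfying worlds: {s, t, v}.

3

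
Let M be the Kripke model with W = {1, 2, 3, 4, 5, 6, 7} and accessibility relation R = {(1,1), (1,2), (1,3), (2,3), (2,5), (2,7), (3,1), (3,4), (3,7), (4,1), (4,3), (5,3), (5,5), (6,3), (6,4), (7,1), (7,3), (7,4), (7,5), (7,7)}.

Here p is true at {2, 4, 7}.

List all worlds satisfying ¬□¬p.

1: □¬p is F. ✓
2: □¬p is F. ✓
3: □¬p is F. ✓
4: □¬p is T. ✗
5: □¬p is T. ✗
6: □¬p is F. ✓
7: □¬p is F. ✓

{1, 2, 3, 6, 7}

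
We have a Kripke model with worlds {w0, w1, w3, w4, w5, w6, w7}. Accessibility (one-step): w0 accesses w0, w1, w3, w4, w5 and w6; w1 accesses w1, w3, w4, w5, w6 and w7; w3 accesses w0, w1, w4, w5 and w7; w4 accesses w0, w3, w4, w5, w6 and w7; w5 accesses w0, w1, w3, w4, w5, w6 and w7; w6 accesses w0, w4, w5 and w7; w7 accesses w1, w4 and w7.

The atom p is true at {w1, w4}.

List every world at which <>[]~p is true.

w0: successors {w0, w1, w3, w4, w5, w6}; []~p there: w0:F, w1:F, w3:F, w4:F, w5:F, w6:F. ✗
w1: successors {w1, w3, w4, w5, w6, w7}; []~p there: w1:F, w3:F, w4:F, w5:F, w6:F, w7:F. ✗
w3: successors {w0, w1, w4, w5, w7}; []~p there: w0:F, w1:F, w4:F, w5:F, w7:F. ✗
w4: successors {w0, w3, w4, w5, w6, w7}; []~p there: w0:F, w3:F, w4:F, w5:F, w6:F, w7:F. ✗
w5: successors {w0, w1, w3, w4, w5, w6, w7}; []~p there: w0:F, w1:F, w3:F, w4:F, w5:F, w6:F, w7:F. ✗
w6: successors {w0, w4, w5, w7}; []~p there: w0:F, w4:F, w5:F, w7:F. ✗
w7: successors {w1, w4, w7}; []~p there: w1:F, w4:F, w7:F. ✗

∅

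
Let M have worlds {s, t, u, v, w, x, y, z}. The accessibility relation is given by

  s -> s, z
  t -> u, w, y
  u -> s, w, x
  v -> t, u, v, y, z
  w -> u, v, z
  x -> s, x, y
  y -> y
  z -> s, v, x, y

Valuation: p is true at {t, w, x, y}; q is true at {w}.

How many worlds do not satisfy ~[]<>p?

3

s: []<>p is F. ✓
t: []<>p is F. ✓
u: []<>p is F. ✓
v: []<>p is T. ✗
w: []<>p is T. ✗
x: []<>p is F. ✓
y: []<>p is T. ✗
z: []<>p is F. ✓
Satisfying worlds: {s, t, u, x, z}.
So ~[]<>p fails at the other 3 worlds.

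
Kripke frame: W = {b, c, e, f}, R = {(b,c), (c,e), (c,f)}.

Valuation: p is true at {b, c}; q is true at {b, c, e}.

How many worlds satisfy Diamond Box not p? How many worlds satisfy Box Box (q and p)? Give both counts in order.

For Diamond Box not p:
b: successors {c}; Box not p there: c:T. ✓
c: successors {e, f}; Box not p there: e:T, f:T. ✓
e: no successors, so Diamond Box not p fails. ✗
f: no successors, so Diamond Box not p fails. ✗
— 2 worlds.
For Box Box (q and p):
b: successors {c}; Box (q and p) there: c:F. ✗
c: successors {e, f}; Box (q and p) there: e:T, f:T. ✓
e: no successors, so Box Box (q and p) holds vacuously. ✓
f: no successors, so Box Box (q and p) holds vacuously. ✓
— 3 worlds.

2 and 3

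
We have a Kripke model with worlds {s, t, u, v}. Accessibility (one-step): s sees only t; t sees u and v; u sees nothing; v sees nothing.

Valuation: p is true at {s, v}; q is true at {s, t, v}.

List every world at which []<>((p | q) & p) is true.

s: successors {t}; <>((p | q) & p) there: t:T. ✓
t: successors {u, v}; <>((p | q) & p) there: u:F, v:F. ✗
u: no successors, so []<>((p | q) & p) holds vacuously. ✓
v: no successors, so []<>((p | q) & p) holds vacuously. ✓

{s, u, v}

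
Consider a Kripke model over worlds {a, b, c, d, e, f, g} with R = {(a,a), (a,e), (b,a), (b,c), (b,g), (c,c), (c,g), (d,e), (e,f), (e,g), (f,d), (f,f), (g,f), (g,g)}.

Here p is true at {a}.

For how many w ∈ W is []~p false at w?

2

a: successors {a, e}; ~p there: a:F, e:T. ✗
b: successors {a, c, g}; ~p there: a:F, c:T, g:T. ✗
c: successors {c, g}; ~p there: c:T, g:T. ✓
d: successors {e}; ~p there: e:T. ✓
e: successors {f, g}; ~p there: f:T, g:T. ✓
f: successors {d, f}; ~p there: d:T, f:T. ✓
g: successors {f, g}; ~p there: f:T, g:T. ✓
Satisfying worlds: {c, d, e, f, g}.
So []~p fails at the other 2 worlds.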